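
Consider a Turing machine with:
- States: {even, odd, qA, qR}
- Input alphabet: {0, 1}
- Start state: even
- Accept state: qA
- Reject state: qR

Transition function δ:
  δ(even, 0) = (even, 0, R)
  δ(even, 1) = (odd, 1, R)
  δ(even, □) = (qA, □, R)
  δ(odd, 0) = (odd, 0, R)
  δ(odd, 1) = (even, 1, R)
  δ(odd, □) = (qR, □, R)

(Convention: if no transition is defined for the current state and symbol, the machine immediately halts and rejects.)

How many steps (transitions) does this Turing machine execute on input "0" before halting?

Execution trace:
Initial: [even]0
Step 1: δ(even, 0) = (even, 0, R) → 0[even]□
Step 2: δ(even, □) = (qA, □, R) → 0□[qA]□

The machine reaches the accept state qA and halts.

The machine executed 2 steps before halting.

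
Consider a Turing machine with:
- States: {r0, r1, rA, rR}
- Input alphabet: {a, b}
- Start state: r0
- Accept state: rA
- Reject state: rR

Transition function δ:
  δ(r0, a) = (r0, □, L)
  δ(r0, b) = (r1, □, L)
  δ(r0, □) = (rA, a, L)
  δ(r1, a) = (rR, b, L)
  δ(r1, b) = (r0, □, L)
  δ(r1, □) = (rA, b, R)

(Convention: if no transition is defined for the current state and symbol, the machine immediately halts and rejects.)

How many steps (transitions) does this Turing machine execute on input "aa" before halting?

Execution trace:
Initial: [r0]aa
Step 1: δ(r0, a) = (r0, □, L) → [r0]□□a
Step 2: δ(r0, □) = (rA, a, L) → [rA]□a□a

The machine reaches the accept state rA and halts.

The machine executed 2 steps before halting.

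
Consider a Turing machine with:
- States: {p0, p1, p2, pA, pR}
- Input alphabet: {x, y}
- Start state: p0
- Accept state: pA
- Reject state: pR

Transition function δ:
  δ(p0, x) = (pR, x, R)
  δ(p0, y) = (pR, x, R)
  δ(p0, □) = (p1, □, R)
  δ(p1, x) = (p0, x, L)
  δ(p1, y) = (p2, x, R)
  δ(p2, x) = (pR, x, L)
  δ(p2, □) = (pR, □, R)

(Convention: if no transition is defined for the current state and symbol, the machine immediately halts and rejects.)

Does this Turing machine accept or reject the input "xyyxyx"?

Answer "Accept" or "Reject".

Execution trace:
Initial: [p0]xyyxyx
Step 1: δ(p0, x) = (pR, x, R) → x[pR]yyxyx

The machine reaches the reject state pR and halts.

Answer: Reject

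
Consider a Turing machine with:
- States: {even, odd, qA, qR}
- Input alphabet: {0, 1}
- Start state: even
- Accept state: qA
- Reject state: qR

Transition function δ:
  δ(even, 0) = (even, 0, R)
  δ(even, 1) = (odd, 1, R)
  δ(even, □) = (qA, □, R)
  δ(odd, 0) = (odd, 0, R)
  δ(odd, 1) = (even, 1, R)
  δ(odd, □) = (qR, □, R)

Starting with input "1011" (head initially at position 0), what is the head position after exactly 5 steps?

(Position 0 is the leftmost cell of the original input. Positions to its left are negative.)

Execution trace (head position shown):
Step 0: [even]1011  (head at position 0)
Step 1: move right → 1[odd]011  (head at position 1)
Step 2: move right → 10[odd]11  (head at position 2)
Step 3: move right → 101[even]1  (head at position 3)
Step 4: move right → 1011[odd]□  (head at position 4)
Step 5: move right → 1011□[qR]□  (head at position 5)

After 5 steps, the head is at position 5.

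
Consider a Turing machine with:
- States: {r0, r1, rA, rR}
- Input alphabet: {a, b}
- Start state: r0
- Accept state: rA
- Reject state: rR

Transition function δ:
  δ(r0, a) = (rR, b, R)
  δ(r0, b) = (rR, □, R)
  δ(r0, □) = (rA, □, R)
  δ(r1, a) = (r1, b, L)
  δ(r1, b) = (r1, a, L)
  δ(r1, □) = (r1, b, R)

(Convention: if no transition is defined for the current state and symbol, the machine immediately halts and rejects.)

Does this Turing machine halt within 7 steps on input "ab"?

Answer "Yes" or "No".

Execution trace:
Initial: [r0]ab
Step 1: δ(r0, a) = (rR, b, R) → b[rR]b

The machine reaches the reject state rR and halts.
The machine halted after 1 step (within the 7-step bound).

Answer: Yes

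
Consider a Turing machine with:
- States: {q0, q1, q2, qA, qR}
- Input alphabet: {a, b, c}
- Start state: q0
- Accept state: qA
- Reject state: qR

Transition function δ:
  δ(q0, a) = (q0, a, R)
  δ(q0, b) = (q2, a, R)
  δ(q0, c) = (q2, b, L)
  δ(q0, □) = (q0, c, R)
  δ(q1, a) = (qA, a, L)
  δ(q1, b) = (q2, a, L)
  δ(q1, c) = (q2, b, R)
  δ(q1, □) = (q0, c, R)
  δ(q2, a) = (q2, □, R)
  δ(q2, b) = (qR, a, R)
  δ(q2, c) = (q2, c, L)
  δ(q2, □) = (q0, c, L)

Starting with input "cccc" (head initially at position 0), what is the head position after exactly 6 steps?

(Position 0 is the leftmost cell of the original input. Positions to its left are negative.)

Execution trace (head position shown):
Step 0: [q0]cccc  (head at position 0)
Step 1: move left → [q2]□bccc  (head at position -1)
Step 2: move left → [q0]□cbccc  (head at position -2)
Step 3: move right → c[q0]cbccc  (head at position -1)
Step 4: move left → [q2]cbbccc  (head at position -2)
Step 5: move left → [q2]□cbbccc  (head at position -3)
Step 6: move left → [q0]□ccbbccc  (head at position -4)

After 6 steps, the head is at position -4.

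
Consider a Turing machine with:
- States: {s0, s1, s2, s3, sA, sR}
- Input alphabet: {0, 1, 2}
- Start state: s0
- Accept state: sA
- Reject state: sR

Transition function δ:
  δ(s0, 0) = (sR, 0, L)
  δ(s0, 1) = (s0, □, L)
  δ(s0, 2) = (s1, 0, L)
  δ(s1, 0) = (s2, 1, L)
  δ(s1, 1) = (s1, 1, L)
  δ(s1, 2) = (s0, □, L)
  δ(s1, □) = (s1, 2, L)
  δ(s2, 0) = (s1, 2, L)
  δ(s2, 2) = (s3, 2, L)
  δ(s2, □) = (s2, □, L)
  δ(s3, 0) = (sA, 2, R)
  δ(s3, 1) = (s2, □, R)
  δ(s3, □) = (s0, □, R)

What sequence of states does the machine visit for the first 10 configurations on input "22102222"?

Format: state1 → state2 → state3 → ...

Execution trace:
Initial: [s0]22102222
Step 1: δ(s0, 2) = (s1, 0, L) → [s1]□02102222
Step 2: δ(s1, □) = (s1, 2, L) → [s1]□202102222
Step 3: δ(s1, □) = (s1, 2, L) → [s1]□2202102222
Step 4: δ(s1, □) = (s1, 2, L) → [s1]□22202102222
Step 5: δ(s1, □) = (s1, 2, L) → [s1]□222202102222
Step 6: δ(s1, □) = (s1, 2, L) → [s1]□2222202102222
Step 7: δ(s1, □) = (s1, 2, L) → [s1]□22222202102222
Step 8: δ(s1, □) = (s1, 2, L) → [s1]□222222202102222
Step 9: δ(s1, □) = (s1, 2, L) → [s1]□2222222202102222

State sequence: s0 → s1 → s1 → s1 → s1 → s1 → s1 → s1 → s1 → s1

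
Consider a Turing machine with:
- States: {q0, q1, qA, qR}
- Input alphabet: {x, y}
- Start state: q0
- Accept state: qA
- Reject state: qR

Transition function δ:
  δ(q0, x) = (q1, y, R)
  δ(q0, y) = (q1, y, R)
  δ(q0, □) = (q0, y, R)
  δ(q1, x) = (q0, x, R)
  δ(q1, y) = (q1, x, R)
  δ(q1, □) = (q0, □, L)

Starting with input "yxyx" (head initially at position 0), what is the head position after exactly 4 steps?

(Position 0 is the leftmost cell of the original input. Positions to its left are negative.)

Execution trace (head position shown):
Step 0: [q0]yxyx  (head at position 0)
Step 1: move right → y[q1]xyx  (head at position 1)
Step 2: move right → yx[q0]yx  (head at position 2)
Step 3: move right → yxy[q1]x  (head at position 3)
Step 4: move right → yxyx[q0]□  (head at position 4)

After 4 steps, the head is at position 4.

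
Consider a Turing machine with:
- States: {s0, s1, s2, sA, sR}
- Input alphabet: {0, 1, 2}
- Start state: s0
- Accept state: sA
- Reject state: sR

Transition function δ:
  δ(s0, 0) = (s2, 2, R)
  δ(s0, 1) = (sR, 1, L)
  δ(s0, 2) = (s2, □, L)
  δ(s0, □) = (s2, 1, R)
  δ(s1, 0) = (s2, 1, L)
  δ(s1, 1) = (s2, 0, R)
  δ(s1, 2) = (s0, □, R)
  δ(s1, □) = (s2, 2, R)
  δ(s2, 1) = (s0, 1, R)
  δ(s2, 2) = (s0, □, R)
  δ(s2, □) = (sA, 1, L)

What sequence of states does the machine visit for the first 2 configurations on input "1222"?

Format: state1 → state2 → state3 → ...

Execution trace:
Initial: [s0]1222
Step 1: δ(s0, 1) = (sR, 1, L) → [sR]□1222

The machine reaches the reject state sR and halts.

State sequence: s0 → sR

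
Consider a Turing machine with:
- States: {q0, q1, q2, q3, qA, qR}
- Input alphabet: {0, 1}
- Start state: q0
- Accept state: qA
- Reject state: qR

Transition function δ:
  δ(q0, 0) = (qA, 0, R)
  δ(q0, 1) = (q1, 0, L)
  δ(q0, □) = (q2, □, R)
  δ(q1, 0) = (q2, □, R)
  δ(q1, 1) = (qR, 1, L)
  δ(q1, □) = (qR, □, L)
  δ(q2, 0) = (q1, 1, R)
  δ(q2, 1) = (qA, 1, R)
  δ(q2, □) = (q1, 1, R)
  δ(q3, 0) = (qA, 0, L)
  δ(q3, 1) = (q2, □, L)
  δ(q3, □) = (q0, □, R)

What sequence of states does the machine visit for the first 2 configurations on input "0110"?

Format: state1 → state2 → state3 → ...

Execution trace:
Initial: [q0]0110
Step 1: δ(q0, 0) = (qA, 0, R) → 0[qA]110

The machine reaches the accept state qA and halts.

State sequence: q0 → qA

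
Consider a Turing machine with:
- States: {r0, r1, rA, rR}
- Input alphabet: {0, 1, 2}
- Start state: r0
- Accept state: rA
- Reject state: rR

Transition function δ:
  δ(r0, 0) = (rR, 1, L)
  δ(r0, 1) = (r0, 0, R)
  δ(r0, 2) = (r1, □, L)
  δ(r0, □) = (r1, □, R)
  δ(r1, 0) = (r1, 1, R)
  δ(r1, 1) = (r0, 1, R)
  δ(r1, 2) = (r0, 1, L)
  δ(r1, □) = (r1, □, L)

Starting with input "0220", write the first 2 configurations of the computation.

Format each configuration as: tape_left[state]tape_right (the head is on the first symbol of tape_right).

Transitions applied:
Step 1: δ(r0, 0) = (rR, 1, L)

The first 2 configurations are:
[r0]0220 ⊢ [rR]□1220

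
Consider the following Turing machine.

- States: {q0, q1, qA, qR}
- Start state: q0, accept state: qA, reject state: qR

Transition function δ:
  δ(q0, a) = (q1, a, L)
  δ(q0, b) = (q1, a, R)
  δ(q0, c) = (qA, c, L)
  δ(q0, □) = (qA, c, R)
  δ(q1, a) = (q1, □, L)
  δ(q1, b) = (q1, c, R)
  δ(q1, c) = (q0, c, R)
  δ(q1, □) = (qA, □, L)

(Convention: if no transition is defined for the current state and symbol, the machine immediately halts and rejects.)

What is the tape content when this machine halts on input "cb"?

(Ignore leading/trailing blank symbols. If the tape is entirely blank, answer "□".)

Execution trace:
Initial: [q0]cb
Step 1: δ(q0, c) = (qA, c, L) → [qA]□cb

The machine reaches the accept state qA and halts.

Final tape (ignoring leading/trailing blanks): cb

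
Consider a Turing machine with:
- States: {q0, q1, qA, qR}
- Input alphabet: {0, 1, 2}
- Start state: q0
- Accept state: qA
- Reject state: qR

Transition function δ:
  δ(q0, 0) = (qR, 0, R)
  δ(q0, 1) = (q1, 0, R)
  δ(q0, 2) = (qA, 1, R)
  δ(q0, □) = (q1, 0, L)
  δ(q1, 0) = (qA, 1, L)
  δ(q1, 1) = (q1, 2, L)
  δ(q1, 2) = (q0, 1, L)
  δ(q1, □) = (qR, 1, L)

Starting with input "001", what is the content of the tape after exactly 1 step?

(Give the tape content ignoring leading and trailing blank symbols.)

Execution trace:
Initial: [q0]001
Step 1: δ(q0, 0) = (qR, 0, R) → 0[qR]01

The machine reaches the reject state qR and halts.

After 1 step, the tape (ignoring leading/trailing blanks) is: 001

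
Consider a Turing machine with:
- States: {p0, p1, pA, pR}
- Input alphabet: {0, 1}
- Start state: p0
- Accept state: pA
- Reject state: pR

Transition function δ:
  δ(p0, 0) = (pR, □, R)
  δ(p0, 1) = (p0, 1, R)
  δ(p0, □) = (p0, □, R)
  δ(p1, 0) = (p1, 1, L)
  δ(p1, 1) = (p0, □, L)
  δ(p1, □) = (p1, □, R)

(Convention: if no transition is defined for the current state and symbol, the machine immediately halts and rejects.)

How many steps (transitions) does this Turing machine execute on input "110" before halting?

Execution trace:
Initial: [p0]110
Step 1: δ(p0, 1) = (p0, 1, R) → 1[p0]10
Step 2: δ(p0, 1) = (p0, 1, R) → 11[p0]0
Step 3: δ(p0, 0) = (pR, □, R) → 11□[pR]□

The machine reaches the reject state pR and halts.

The machine executed 3 steps before halting.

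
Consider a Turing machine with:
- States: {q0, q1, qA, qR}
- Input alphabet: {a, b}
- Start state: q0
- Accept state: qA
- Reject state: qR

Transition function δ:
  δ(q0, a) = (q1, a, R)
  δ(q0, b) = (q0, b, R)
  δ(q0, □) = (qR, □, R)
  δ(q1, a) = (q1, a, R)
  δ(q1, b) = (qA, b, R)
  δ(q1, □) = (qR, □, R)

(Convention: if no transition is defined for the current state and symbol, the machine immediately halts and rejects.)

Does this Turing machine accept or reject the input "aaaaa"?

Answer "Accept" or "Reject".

Execution trace:
Initial: [q0]aaaaa
Step 1: δ(q0, a) = (q1, a, R) → a[q1]aaaa
Step 2: δ(q1, a) = (q1, a, R) → aa[q1]aaa
Step 3: δ(q1, a) = (q1, a, R) → aaa[q1]aa
Step 4: δ(q1, a) = (q1, a, R) → aaaa[q1]a
Step 5: δ(q1, a) = (q1, a, R) → aaaaa[q1]□
Step 6: δ(q1, □) = (qR, □, R) → aaaaa□[qR]□

The machine reaches the reject state qR and halts.

Answer: Reject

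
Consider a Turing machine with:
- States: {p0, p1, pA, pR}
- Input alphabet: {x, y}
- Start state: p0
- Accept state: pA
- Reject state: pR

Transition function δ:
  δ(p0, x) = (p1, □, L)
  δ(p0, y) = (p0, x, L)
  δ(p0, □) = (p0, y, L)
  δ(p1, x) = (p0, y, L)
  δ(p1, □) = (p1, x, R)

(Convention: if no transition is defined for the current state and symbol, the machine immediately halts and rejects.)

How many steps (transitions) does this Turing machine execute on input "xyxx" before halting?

Execution trace:
Initial: [p0]xyxx
Step 1: δ(p0, x) = (p1, □, L) → [p1]□□yxx
Step 2: δ(p1, □) = (p1, x, R) → x[p1]□yxx
Step 3: δ(p1, □) = (p1, x, R) → xx[p1]yxx

No transition is defined for δ(p1, y). By convention the machine halts and rejects.

The machine executed 3 steps before halting.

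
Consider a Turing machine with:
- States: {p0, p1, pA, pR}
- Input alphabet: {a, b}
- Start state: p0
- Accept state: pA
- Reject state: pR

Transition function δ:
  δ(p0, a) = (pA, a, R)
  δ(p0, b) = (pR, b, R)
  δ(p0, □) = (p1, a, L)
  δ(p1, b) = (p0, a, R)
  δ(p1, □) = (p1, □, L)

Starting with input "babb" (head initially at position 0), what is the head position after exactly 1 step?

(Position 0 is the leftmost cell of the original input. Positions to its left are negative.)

Execution trace (head position shown):
Step 0: [p0]babb  (head at position 0)
Step 1: move right → b[pR]abb  (head at position 1)

After 1 step, the head is at position 1.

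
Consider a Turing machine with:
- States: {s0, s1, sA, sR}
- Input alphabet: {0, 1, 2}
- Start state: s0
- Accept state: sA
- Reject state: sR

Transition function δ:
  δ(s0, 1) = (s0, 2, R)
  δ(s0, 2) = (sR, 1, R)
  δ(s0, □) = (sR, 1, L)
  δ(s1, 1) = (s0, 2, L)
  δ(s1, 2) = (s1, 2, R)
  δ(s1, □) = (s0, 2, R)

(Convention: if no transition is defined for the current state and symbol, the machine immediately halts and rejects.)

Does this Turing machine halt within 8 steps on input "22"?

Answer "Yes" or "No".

Execution trace:
Initial: [s0]22
Step 1: δ(s0, 2) = (sR, 1, R) → 1[sR]2

The machine reaches the reject state sR and halts.
The machine halted after 1 step (within the 8-step bound).

Answer: Yes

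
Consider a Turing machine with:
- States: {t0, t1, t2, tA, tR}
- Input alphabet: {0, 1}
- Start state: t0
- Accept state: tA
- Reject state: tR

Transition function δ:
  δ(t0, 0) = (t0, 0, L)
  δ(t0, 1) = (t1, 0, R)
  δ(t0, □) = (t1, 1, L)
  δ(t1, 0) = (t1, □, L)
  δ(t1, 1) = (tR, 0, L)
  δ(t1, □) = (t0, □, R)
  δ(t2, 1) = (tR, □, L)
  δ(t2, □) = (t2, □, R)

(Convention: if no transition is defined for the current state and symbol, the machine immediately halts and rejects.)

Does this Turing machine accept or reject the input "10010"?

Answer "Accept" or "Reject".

Execution trace:
Initial: [t0]10010
Step 1: δ(t0, 1) = (t1, 0, R) → 0[t1]0010
Step 2: δ(t1, 0) = (t1, □, L) → [t1]0□010
Step 3: δ(t1, 0) = (t1, □, L) → [t1]□□□010
Step 4: δ(t1, □) = (t0, □, R) → □[t0]□□010
Step 5: δ(t0, □) = (t1, 1, L) → [t1]□1□010
Step 6: δ(t1, □) = (t0, □, R) → □[t0]1□010
Step 7: δ(t0, 1) = (t1, 0, R) → □0[t1]□010
Step 8: δ(t1, □) = (t0, □, R) → □0□[t0]010
Step 9: δ(t0, 0) = (t0, 0, L) → □0[t0]□010
Step 10: δ(t0, □) = (t1, 1, L) → □[t1]01010
Step 11: δ(t1, 0) = (t1, □, L) → [t1]□□1010
Step 12: δ(t1, □) = (t0, □, R) → □[t0]□1010
Step 13: δ(t0, □) = (t1, 1, L) → [t1]□11010
Step 14: δ(t1, □) = (t0, □, R) → □[t0]11010
Step 15: δ(t0, 1) = (t1, 0, R) → □0[t1]1010
Step 16: δ(t1, 1) = (tR, 0, L) → □[tR]00010

The machine reaches the reject state tR and halts.

Answer: Reject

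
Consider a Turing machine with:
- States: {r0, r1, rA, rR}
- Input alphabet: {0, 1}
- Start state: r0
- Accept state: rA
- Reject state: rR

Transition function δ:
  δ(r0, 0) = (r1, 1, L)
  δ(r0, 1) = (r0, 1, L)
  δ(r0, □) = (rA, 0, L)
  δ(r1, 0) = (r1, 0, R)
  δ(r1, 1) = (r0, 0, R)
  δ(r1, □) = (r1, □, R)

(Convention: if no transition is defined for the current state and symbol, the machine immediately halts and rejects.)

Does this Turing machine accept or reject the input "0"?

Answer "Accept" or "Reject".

Execution trace:
Initial: [r0]0
Step 1: δ(r0, 0) = (r1, 1, L) → [r1]□1
Step 2: δ(r1, □) = (r1, □, R) → □[r1]1
Step 3: δ(r1, 1) = (r0, 0, R) → □0[r0]□
Step 4: δ(r0, □) = (rA, 0, L) → □[rA]00

The machine reaches the accept state rA and halts.

Answer: Accept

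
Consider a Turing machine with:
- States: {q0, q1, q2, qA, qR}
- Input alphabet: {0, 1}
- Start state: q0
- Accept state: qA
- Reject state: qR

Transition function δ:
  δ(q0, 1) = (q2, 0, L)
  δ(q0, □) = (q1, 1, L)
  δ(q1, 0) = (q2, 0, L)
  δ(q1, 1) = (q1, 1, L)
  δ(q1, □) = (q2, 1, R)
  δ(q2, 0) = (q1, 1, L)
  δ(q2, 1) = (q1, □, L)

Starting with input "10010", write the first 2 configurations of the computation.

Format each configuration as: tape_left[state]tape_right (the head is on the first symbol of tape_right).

Transitions applied:
Step 1: δ(q0, 1) = (q2, 0, L)

The first 2 configurations are:
[q0]10010 ⊢ [q2]□00010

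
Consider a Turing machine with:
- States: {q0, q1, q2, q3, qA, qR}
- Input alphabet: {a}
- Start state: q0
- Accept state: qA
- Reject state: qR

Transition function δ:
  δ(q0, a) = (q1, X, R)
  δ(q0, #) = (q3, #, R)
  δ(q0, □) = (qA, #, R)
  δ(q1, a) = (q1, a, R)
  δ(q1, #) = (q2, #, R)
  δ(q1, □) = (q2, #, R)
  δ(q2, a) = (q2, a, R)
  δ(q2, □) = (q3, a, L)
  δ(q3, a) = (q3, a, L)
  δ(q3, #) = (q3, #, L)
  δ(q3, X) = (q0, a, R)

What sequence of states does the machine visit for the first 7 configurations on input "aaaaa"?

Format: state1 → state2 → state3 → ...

Execution trace:
Initial: [q0]aaaaa
Step 1: δ(q0, a) = (q1, X, R) → X[q1]aaaa
Step 2: δ(q1, a) = (q1, a, R) → Xa[q1]aaa
Step 3: δ(q1, a) = (q1, a, R) → Xaa[q1]aa
Step 4: δ(q1, a) = (q1, a, R) → Xaaa[q1]a
Step 5: δ(q1, a) = (q1, a, R) → Xaaaa[q1]□
Step 6: δ(q1, □) = (q2, #, R) → Xaaaa#[q2]□

State sequence: q0 → q1 → q1 → q1 → q1 → q1 → q2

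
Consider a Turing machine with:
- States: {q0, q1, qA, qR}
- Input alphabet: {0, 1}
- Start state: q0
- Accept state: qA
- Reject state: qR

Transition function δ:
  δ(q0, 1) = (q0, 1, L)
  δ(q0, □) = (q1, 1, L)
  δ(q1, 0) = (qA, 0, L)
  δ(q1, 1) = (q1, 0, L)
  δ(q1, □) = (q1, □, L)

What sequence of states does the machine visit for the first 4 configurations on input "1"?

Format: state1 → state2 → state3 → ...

Execution trace:
Initial: [q0]1
Step 1: δ(q0, 1) = (q0, 1, L) → [q0]□1
Step 2: δ(q0, □) = (q1, 1, L) → [q1]□11
Step 3: δ(q1, □) = (q1, □, L) → [q1]□□11

State sequence: q0 → q0 → q1 → q1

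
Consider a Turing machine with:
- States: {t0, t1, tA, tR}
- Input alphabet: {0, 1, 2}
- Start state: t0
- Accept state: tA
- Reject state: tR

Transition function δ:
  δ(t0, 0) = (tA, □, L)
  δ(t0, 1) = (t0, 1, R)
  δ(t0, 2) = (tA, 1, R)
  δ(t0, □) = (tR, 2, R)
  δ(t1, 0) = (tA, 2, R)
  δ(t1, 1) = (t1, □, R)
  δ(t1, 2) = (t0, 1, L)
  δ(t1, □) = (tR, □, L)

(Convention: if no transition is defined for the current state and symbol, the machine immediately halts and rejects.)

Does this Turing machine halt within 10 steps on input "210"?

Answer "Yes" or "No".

Execution trace:
Initial: [t0]210
Step 1: δ(t0, 2) = (tA, 1, R) → 1[tA]10

The machine reaches the accept state tA and halts.
The machine halted after 1 step (within the 10-step bound).

Answer: Yes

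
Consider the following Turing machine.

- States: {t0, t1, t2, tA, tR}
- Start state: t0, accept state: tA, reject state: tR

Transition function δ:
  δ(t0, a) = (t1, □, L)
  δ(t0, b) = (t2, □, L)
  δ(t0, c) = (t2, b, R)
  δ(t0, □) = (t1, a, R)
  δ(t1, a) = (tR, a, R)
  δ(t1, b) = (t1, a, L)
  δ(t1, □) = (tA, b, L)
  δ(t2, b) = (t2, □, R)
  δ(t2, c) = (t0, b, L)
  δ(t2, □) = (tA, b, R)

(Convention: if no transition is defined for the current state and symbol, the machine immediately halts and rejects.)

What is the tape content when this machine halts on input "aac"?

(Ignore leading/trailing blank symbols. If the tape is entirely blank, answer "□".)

Execution trace:
Initial: [t0]aac
Step 1: δ(t0, a) = (t1, □, L) → [t1]□□ac
Step 2: δ(t1, □) = (tA, b, L) → [tA]□b□ac

The machine reaches the accept state tA and halts.

Final tape (ignoring leading/trailing blanks): b□ac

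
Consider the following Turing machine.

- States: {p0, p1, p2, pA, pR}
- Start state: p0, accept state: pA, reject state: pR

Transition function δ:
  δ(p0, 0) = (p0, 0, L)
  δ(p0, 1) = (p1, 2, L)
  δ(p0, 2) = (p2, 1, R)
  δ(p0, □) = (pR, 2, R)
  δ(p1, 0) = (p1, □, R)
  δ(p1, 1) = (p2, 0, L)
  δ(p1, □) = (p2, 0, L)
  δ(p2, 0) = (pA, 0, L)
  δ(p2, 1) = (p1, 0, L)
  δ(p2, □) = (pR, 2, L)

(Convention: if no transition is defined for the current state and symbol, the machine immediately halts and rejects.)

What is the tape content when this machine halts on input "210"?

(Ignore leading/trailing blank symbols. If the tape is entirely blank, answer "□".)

Execution trace:
Initial: [p0]210
Step 1: δ(p0, 2) = (p2, 1, R) → 1[p2]10
Step 2: δ(p2, 1) = (p1, 0, L) → [p1]100
Step 3: δ(p1, 1) = (p2, 0, L) → [p2]□000
Step 4: δ(p2, □) = (pR, 2, L) → [pR]□2000

The machine reaches the reject state pR and halts.

Final tape (ignoring leading/trailing blanks): 2000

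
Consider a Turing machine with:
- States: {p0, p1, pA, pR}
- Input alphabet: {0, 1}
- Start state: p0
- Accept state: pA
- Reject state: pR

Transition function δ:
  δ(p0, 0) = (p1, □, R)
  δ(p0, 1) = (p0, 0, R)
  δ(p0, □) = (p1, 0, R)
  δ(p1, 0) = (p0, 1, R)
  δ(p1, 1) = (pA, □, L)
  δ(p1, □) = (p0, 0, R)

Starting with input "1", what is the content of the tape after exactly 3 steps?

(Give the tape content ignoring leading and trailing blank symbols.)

Execution trace:
Initial: [p0]1
Step 1: δ(p0, 1) = (p0, 0, R) → 0[p0]□
Step 2: δ(p0, □) = (p1, 0, R) → 00[p1]□
Step 3: δ(p1, □) = (p0, 0, R) → 000[p0]□

After 3 steps, the tape (ignoring leading/trailing blanks) is: 000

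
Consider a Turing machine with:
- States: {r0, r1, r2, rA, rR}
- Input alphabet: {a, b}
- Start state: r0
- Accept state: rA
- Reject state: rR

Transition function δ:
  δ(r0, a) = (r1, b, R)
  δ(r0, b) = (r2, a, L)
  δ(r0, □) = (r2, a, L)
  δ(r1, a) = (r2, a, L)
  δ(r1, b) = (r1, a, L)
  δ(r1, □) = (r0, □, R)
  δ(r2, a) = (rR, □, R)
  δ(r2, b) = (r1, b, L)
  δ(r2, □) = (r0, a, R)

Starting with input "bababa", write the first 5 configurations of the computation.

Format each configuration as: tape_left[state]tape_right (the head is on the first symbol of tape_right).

Transitions applied:
Step 1: δ(r0, b) = (r2, a, L)
Step 2: δ(r2, □) = (r0, a, R)
Step 3: δ(r0, a) = (r1, b, R)
Step 4: δ(r1, a) = (r2, a, L)

The first 5 configurations are:
[r0]bababa ⊢ [r2]□aababa ⊢ a[r0]aababa ⊢ ab[r1]ababa ⊢ a[r2]bababa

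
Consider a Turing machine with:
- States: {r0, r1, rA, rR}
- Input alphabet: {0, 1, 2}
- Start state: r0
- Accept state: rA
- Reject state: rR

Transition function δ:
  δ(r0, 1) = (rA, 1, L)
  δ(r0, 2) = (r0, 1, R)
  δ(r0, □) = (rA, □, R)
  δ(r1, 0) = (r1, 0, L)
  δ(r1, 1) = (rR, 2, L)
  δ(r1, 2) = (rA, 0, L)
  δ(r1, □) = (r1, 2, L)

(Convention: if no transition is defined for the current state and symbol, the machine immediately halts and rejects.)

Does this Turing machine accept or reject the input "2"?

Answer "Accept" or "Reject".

Execution trace:
Initial: [r0]2
Step 1: δ(r0, 2) = (r0, 1, R) → 1[r0]□
Step 2: δ(r0, □) = (rA, □, R) → 1□[rA]□

The machine reaches the accept state rA and halts.

Answer: Accept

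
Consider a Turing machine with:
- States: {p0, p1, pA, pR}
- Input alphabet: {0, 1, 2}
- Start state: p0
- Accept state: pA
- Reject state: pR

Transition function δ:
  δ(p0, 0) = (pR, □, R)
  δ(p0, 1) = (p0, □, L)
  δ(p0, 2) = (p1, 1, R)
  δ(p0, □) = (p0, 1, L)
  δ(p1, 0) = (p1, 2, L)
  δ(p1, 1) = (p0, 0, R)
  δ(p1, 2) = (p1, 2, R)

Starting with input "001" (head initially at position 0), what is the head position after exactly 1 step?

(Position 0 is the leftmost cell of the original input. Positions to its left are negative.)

Execution trace (head position shown):
Step 0: [p0]001  (head at position 0)
Step 1: move right → □[pR]01  (head at position 1)

After 1 step, the head is at position 1.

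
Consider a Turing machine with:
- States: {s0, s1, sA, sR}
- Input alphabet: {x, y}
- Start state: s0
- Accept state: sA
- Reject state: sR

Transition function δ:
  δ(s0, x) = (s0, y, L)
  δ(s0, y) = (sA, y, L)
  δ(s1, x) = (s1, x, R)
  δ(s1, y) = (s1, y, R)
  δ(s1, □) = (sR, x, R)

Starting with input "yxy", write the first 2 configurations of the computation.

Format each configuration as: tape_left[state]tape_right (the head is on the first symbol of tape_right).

Transitions applied:
Step 1: δ(s0, y) = (sA, y, L)

The first 2 configurations are:
[s0]yxy ⊢ [sA]□yxy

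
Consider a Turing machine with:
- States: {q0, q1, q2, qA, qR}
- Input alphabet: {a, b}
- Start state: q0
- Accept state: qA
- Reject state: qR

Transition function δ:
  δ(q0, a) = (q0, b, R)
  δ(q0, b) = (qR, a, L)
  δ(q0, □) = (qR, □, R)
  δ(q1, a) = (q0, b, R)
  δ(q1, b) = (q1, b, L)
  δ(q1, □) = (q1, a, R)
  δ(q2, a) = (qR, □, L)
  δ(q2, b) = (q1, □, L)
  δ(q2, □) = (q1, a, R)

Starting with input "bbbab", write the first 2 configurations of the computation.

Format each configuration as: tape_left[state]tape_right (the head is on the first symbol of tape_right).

Transitions applied:
Step 1: δ(q0, b) = (qR, a, L)

The first 2 configurations are:
[q0]bbbab ⊢ [qR]□abbab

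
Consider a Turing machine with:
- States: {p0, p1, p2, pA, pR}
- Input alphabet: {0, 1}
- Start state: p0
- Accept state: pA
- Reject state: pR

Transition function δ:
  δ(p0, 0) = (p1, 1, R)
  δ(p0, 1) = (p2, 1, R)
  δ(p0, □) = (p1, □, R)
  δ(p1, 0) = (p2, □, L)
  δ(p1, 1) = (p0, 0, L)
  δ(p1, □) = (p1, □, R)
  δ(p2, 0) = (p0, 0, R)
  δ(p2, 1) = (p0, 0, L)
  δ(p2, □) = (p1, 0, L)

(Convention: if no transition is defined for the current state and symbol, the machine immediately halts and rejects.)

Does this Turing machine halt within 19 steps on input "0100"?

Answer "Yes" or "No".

Execution trace:
Initial: [p0]0100
Step 1: δ(p0, 0) = (p1, 1, R) → 1[p1]100
Step 2: δ(p1, 1) = (p0, 0, L) → [p0]1000
Step 3: δ(p0, 1) = (p2, 1, R) → 1[p2]000
Step 4: δ(p2, 0) = (p0, 0, R) → 10[p0]00
Step 5: δ(p0, 0) = (p1, 1, R) → 101[p1]0
Step 6: δ(p1, 0) = (p2, □, L) → 10[p2]1□
Step 7: δ(p2, 1) = (p0, 0, L) → 1[p0]00□
Step 8: δ(p0, 0) = (p1, 1, R) → 11[p1]0□
Step 9: δ(p1, 0) = (p2, □, L) → 1[p2]1□□
Step 10: δ(p2, 1) = (p0, 0, L) → [p0]10□□
Step 11: δ(p0, 1) = (p2, 1, R) → 1[p2]0□□
Step 12: δ(p2, 0) = (p0, 0, R) → 10[p0]□□
Step 13: δ(p0, □) = (p1, □, R) → 10□[p1]□
Step 14: δ(p1, □) = (p1, □, R) → 10□□[p1]□
Step 15: δ(p1, □) = (p1, □, R) → 10□□□[p1]□
Step 16: δ(p1, □) = (p1, □, R) → 10□□□□[p1]□
Step 17: δ(p1, □) = (p1, □, R) → 10□□□□□[p1]□
Step 18: δ(p1, □) = (p1, □, R) → 10□□□□□□[p1]□
Step 19: δ(p1, □) = (p1, □, R) → 10□□□□□□□[p1]□

The machine has not reached a halting state after 19 steps.
The machine did not halt within the 19-step bound.

Answer: No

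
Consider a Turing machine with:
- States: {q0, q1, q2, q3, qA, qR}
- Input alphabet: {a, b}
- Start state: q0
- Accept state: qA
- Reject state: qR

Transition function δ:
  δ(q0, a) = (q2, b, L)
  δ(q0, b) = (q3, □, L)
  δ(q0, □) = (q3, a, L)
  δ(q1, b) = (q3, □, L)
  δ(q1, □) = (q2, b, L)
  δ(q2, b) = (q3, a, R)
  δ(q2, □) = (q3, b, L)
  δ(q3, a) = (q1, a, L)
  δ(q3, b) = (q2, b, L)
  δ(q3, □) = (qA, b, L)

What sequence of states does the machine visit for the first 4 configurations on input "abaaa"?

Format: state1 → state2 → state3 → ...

Execution trace:
Initial: [q0]abaaa
Step 1: δ(q0, a) = (q2, b, L) → [q2]□bbaaa
Step 2: δ(q2, □) = (q3, b, L) → [q3]□bbbaaa
Step 3: δ(q3, □) = (qA, b, L) → [qA]□bbbbaaa

The machine reaches the accept state qA and halts.

State sequence: q0 → q2 → q3 → qA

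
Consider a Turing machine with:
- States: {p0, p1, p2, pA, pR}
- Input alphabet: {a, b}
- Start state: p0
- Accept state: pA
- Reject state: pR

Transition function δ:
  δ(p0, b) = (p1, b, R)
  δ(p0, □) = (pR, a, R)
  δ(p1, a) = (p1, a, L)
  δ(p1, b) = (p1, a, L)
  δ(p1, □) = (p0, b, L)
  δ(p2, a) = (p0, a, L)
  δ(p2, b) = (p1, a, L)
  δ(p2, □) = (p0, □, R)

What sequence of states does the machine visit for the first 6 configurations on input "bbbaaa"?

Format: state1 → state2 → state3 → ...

Execution trace:
Initial: [p0]bbbaaa
Step 1: δ(p0, b) = (p1, b, R) → b[p1]bbaaa
Step 2: δ(p1, b) = (p1, a, L) → [p1]babaaa
Step 3: δ(p1, b) = (p1, a, L) → [p1]□aabaaa
Step 4: δ(p1, □) = (p0, b, L) → [p0]□baabaaa
Step 5: δ(p0, □) = (pR, a, R) → a[pR]baabaaa

The machine reaches the reject state pR and halts.

State sequence: p0 → p1 → p1 → p1 → p0 → pR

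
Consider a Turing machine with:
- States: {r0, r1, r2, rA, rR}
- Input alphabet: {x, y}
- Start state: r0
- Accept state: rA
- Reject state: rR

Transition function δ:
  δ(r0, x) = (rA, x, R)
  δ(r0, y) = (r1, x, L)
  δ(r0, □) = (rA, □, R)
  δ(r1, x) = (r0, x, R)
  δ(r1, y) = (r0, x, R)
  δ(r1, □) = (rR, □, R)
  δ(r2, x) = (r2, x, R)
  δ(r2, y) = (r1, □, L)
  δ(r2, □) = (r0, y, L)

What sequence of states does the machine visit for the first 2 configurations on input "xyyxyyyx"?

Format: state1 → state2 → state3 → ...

Execution trace:
Initial: [r0]xyyxyyyx
Step 1: δ(r0, x) = (rA, x, R) → x[rA]yyxyyyx

The machine reaches the accept state rA and halts.

State sequence: r0 → rA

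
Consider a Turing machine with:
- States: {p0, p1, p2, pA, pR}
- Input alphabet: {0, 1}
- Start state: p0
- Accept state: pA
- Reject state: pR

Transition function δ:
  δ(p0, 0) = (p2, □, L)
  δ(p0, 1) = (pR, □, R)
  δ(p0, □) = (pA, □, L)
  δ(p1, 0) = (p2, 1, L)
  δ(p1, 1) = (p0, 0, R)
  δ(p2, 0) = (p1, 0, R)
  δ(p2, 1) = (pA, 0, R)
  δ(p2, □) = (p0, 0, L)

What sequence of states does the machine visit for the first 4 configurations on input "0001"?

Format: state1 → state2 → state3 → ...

Execution trace:
Initial: [p0]0001
Step 1: δ(p0, 0) = (p2, □, L) → [p2]□□001
Step 2: δ(p2, □) = (p0, 0, L) → [p0]□0□001
Step 3: δ(p0, □) = (pA, □, L) → [pA]□□0□001

The machine reaches the accept state pA and halts.

State sequence: p0 → p2 → p0 → pA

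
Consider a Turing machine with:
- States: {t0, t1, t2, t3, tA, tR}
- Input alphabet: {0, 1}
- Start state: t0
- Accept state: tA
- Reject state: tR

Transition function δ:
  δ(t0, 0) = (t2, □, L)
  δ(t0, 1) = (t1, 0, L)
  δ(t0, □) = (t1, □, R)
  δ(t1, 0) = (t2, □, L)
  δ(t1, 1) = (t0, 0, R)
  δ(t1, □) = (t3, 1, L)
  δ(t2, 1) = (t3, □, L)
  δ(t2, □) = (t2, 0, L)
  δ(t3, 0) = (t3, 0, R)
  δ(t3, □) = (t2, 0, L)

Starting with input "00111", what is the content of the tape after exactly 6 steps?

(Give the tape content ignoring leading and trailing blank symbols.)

Execution trace:
Initial: [t0]00111
Step 1: δ(t0, 0) = (t2, □, L) → [t2]□□0111
Step 2: δ(t2, □) = (t2, 0, L) → [t2]□0□0111
Step 3: δ(t2, □) = (t2, 0, L) → [t2]□00□0111
Step 4: δ(t2, □) = (t2, 0, L) → [t2]□000□0111
Step 5: δ(t2, □) = (t2, 0, L) → [t2]□0000□0111
Step 6: δ(t2, □) = (t2, 0, L) → [t2]□00000□0111

After 6 steps, the tape (ignoring leading/trailing blanks) is: 00000□0111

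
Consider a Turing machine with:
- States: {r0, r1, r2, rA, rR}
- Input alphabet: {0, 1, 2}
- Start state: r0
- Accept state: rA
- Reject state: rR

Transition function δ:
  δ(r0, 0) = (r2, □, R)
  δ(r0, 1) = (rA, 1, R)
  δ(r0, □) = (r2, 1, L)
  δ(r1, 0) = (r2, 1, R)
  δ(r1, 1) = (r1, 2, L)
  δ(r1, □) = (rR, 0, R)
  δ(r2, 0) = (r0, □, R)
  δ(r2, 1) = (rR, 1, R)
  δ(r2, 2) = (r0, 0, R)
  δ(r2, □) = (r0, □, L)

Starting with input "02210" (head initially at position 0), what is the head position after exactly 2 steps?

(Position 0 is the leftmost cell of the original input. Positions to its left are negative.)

Execution trace (head position shown):
Step 0: [r0]02210  (head at position 0)
Step 1: move right → □[r2]2210  (head at position 1)
Step 2: move right → □0[r0]210  (head at position 2)

After 2 steps, the head is at position 2.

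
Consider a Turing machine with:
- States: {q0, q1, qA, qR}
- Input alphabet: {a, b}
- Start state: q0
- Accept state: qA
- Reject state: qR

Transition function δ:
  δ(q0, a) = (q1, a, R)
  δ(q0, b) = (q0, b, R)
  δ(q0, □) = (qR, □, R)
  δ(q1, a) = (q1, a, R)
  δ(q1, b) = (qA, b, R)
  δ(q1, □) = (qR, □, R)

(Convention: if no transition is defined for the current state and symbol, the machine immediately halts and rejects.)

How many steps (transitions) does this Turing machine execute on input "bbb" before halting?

Execution trace:
Initial: [q0]bbb
Step 1: δ(q0, b) = (q0, b, R) → b[q0]bb
Step 2: δ(q0, b) = (q0, b, R) → bb[q0]b
Step 3: δ(q0, b) = (q0, b, R) → bbb[q0]□
Step 4: δ(q0, □) = (qR, □, R) → bbb□[qR]□

The machine reaches the reject state qR and halts.

The machine executed 4 steps before halting.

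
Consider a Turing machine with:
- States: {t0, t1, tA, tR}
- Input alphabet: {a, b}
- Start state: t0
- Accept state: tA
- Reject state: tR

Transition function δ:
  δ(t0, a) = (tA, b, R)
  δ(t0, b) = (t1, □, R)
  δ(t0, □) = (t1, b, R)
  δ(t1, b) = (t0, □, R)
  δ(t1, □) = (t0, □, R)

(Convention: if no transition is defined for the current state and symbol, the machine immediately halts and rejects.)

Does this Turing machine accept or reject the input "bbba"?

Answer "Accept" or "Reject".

Execution trace:
Initial: [t0]bbba
Step 1: δ(t0, b) = (t1, □, R) → □[t1]bba
Step 2: δ(t1, b) = (t0, □, R) → □□[t0]ba
Step 3: δ(t0, b) = (t1, □, R) → □□□[t1]a

No transition is defined for δ(t1, a). By convention the machine halts and rejects.

Answer: Reject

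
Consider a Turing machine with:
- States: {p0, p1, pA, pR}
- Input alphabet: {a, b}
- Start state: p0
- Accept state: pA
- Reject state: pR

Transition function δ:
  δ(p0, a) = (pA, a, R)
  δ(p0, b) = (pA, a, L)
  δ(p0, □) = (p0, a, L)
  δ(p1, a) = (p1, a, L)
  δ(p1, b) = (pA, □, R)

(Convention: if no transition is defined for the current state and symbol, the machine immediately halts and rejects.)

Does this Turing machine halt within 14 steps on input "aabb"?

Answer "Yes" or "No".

Execution trace:
Initial: [p0]aabb
Step 1: δ(p0, a) = (pA, a, R) → a[pA]abb

The machine reaches the accept state pA and halts.
The machine halted after 1 step (within the 14-step bound).

Answer: Yes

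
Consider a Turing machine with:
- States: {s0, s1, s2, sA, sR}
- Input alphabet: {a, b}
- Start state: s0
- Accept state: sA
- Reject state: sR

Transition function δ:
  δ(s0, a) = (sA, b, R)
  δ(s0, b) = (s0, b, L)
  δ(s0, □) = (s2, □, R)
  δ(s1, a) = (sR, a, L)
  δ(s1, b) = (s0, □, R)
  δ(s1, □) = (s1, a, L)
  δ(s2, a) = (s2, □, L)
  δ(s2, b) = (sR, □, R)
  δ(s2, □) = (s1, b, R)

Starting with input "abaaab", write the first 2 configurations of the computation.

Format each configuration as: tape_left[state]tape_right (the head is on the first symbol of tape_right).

Transitions applied:
Step 1: δ(s0, a) = (sA, b, R)

The first 2 configurations are:
[s0]abaaab ⊢ b[sA]baaab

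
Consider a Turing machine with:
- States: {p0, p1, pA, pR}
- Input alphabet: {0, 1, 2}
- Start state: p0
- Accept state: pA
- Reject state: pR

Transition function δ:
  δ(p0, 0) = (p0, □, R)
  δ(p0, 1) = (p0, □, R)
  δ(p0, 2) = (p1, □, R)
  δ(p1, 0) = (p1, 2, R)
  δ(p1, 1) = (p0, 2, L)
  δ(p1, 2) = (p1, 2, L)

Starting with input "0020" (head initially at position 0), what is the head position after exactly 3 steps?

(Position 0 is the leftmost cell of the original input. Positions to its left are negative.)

Execution trace (head position shown):
Step 0: [p0]0020  (head at position 0)
Step 1: move right → □[p0]020  (head at position 1)
Step 2: move right → □□[p0]20  (head at position 2)
Step 3: move right → □□□[p1]0  (head at position 3)

After 3 steps, the head is at position 3.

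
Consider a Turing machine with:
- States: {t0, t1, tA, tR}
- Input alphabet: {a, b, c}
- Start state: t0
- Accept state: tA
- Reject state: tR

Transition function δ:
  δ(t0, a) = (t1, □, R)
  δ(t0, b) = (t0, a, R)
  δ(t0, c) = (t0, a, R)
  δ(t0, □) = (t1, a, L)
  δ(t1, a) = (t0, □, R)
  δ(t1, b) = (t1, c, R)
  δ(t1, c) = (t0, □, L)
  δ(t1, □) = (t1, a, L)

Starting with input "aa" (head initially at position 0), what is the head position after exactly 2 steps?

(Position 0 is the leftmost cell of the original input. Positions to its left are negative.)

Execution trace (head position shown):
Step 0: [t0]aa  (head at position 0)
Step 1: move right → □[t1]a  (head at position 1)
Step 2: move right → □□[t0]□  (head at position 2)

After 2 steps, the head is at position 2.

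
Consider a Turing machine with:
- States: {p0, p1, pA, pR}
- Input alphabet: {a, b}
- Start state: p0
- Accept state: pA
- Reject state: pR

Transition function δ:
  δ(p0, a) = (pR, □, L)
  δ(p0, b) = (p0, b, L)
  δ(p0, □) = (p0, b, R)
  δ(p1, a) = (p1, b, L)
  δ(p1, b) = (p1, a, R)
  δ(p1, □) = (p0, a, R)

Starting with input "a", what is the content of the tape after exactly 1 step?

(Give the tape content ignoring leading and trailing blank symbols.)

Execution trace:
Initial: [p0]a
Step 1: δ(p0, a) = (pR, □, L) → [pR]□□

The machine reaches the reject state pR and halts.

After 1 step, the tape (ignoring leading/trailing blanks) is: □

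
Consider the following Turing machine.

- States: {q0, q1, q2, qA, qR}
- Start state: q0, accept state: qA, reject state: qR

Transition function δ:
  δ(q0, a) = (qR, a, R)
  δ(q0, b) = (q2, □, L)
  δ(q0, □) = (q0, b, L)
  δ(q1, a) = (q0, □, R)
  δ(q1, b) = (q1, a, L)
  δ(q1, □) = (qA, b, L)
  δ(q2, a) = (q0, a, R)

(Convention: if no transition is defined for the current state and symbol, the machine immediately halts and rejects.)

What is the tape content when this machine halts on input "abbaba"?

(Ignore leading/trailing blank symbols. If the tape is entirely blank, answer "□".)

Execution trace:
Initial: [q0]abbaba
Step 1: δ(q0, a) = (qR, a, R) → a[qR]bbaba

The machine reaches the reject state qR and halts.

Final tape (ignoring leading/trailing blanks): abbaba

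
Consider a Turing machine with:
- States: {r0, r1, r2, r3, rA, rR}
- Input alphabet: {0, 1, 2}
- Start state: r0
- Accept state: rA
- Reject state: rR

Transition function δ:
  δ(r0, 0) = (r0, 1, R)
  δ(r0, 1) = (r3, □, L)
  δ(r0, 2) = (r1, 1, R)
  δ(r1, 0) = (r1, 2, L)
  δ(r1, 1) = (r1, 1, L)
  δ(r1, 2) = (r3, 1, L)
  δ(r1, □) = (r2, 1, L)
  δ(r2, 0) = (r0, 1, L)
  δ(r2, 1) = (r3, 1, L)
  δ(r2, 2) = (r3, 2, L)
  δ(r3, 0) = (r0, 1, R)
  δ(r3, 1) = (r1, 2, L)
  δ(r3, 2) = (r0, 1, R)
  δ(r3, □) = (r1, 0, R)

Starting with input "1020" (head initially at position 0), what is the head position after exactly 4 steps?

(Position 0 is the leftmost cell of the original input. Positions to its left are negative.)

Execution trace (head position shown):
Step 0: [r0]1020  (head at position 0)
Step 1: move left → [r3]□□020  (head at position -1)
Step 2: move right → 0[r1]□020  (head at position 0)
Step 3: move left → [r2]01020  (head at position -1)
Step 4: move left → [r0]□11020  (head at position -2)

After 4 steps, the head is at position -2.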